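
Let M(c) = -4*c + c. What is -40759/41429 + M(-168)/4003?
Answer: -142278061/165840287 ≈ -0.85792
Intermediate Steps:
M(c) = -3*c
-40759/41429 + M(-168)/4003 = -40759/41429 - 3*(-168)/4003 = -40759*1/41429 + 504*(1/4003) = -40759/41429 + 504/4003 = -142278061/165840287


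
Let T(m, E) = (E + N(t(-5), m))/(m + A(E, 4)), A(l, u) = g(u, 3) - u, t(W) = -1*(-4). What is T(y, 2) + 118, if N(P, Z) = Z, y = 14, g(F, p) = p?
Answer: 1550/13 ≈ 119.23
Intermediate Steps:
t(W) = 4
A(l, u) = 3 - u
T(m, E) = (E + m)/(-1 + m) (T(m, E) = (E + m)/(m + (3 - 1*4)) = (E + m)/(m + (3 - 4)) = (E + m)/(m - 1) = (E + m)/(-1 + m))
T(y, 2) + 118 = (2 + 14)/(-1 + 14) + 118 = 16/13 + 118 = 1550/13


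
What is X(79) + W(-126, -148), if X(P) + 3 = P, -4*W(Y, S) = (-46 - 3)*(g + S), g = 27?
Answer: -5625/4 ≈ -1406.3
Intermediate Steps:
W(Y, S) = 1323/4 + 49*S/4 (W(Y, S) = -(-46 - 3)*(27 + S)/4 = -(-49)*(27 + S)/4 = -(-1323 - 49*S)/4 = 1323/4 + 49*S/4)
X(P) = -3 + P
X(79) + W(-126, -148) = (-3 + 79) + (1323/4 + (49/4)*(-148)) = 76 + (1323/4 - 1813) = 76 - 5929/4 = -5625/4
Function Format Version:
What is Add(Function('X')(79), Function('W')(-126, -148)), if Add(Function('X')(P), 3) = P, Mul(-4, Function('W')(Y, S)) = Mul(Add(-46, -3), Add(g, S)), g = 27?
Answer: Rational(-5625, 4) ≈ -1406.3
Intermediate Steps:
Function('W')(Y, S) = Add(Rational(1323, 4), Mul(Rational(49, 4), S)) (Function('W')(Y, S) = Mul(Rational(-1, 4), Mul(Add(-46, -3), Add(27, S))) = Mul(Rational(-1, 4), Mul(-49, Add(27, S))) = Mul(Rational(-1, 4), Add(-1323, Mul(-49, S))) = Add(Rational(1323, 4), Mul(Rational(49, 4), S)))
Function('X')(P) = Add(-3, P)
Add(Function('X')(79), Function('W')(-126, -148)) = Add(Add(-3, 79), Add(Rational(1323, 4), Mul(Rational(49, 4), -148))) = Add(76, Add(Rational(1323, 4), -1813)) = Add(76, Rational(-5929, 4)) = Rational(-5625, 4)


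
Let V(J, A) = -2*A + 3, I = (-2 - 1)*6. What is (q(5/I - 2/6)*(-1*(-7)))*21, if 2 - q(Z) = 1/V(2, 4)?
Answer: 1617/5 ≈ 323.40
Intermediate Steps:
I = -18 (I = -3*6 = -18)
V(J, A) = 3 - 2*A
q(Z) = 11/5 (q(Z) = 2 - 1/(3 - 2*4) = 2 - 1/(3 - 8) = 2 - 1/(-5) = 2 - 1*(-⅕) = 2 + ⅕ = 11/5)
(q(5/I - 2/6)*(-1*(-7)))*21 = (11*(-1*(-7))/5)*21 = ((11/5)*7)*21 = (77/5)*21 = 1617/5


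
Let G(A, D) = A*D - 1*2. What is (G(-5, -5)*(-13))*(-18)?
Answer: 5382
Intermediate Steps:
G(A, D) = -2 + A*D (G(A, D) = A*D - 2 = -2 + A*D)
(G(-5, -5)*(-13))*(-18) = ((-2 - 5*(-5))*(-13))*(-18) = ((-2 + 25)*(-13))*(-18) = (23*(-13))*(-18) = -299*(-18) = 5382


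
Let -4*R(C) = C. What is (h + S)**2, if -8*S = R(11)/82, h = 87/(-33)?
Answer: 5772200625/833130496 ≈ 6.9283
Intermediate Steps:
R(C) = -C/4
h = -29/11 (h = 87*(-1/33) = -29/11 ≈ -2.6364)
S = 11/2624 (S = -(-1/4*11)/(8*82) = -(-11)/(32*82) = -1/8*(-11/328) = 11/2624 ≈ 0.0041921)
(h + S)**2 = (-29/11 + 11/2624)**2 = (-75975/28864)**2 = 5772200625/833130496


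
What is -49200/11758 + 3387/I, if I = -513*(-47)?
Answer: -191072809/47249523 ≈ -4.0439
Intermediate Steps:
I = 24111
-49200/11758 + 3387/I = -49200/11758 + 3387/24111 = -49200*1/11758 + 3387*(1/24111) = -24600/5879 + 1129/8037 = -191072809/47249523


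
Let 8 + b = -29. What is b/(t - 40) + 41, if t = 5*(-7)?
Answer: 3112/75 ≈ 41.493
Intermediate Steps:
t = -35
b = -37 (b = -8 - 29 = -37)
b/(t - 40) + 41 = -37/(-35 - 40) + 41 = -37/(-75) + 41 = -1/75*(-37) + 41 = 37/75 + 41 = 3112/75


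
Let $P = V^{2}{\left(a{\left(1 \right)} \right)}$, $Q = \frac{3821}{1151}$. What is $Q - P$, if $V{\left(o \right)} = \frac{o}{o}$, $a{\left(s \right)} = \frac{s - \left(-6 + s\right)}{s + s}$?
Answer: $\frac{2670}{1151} \approx 2.3197$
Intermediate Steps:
$a{\left(s \right)} = \frac{3}{s}$ ($a{\left(s \right)} = \frac{6}{2 s} = 6 \frac{1}{2 s} = \frac{3}{s}$)
$V{\left(o \right)} = 1$
$Q = \frac{3821}{1151}$ ($Q = 3821 \cdot \frac{1}{1151} = \frac{3821}{1151} \approx 3.3197$)
$P = 1$ ($P = 1^{2} = 1$)
$Q - P = \frac{3821}{1151} - 1 = \frac{2670}{1151}$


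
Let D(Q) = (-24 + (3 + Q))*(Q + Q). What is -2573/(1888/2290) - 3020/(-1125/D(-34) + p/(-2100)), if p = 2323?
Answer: -254123992355/260792272 ≈ -974.43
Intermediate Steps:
D(Q) = 2*Q*(-21 + Q) (D(Q) = (-21 + Q)*(2*Q) = 2*Q*(-21 + Q))
-2573/(1888/2290) - 3020/(-1125/D(-34) + p/(-2100)) = -2573/(1888/2290) - 3020/(-1125*(-1/(68*(-21 - 34))) + 2323/(-2100)) = -2573/(1888*(1/2290)) - 3020/(-1125/(2*(-34)*(-55)) + 2323*(-1/2100)) = -2573/944/1145 - 3020/(-1125/3740 - 2323/2100) = -2573*1145/944 - 3020/(-1125*1/3740 - 2323/2100) = -2946085/944 - 3020/(-225/748 - 2323/2100) = -2946085/944 - 3020/(-276263/196350) = -2946085/944 - 3020*(-196350/276263) = -2946085/944 + 592977000/276263 = -254123992355/260792272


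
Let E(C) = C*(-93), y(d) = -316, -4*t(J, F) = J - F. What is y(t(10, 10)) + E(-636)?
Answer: 58832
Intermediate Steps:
t(J, F) = -J/4 + F/4 (t(J, F) = -(J - F)/4 = -J/4 + F/4)
E(C) = -93*C
y(t(10, 10)) + E(-636) = -316 - 93*(-636) = -316 + 59148 = 58832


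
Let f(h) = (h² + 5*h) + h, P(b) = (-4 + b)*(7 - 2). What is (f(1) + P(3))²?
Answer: 4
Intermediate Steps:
P(b) = -20 + 5*b (P(b) = (-4 + b)*5 = -20 + 5*b)
f(h) = h² + 6*h
(f(1) + P(3))² = (1*(6 + 1) + (-20 + 5*3))² = (1*7 + (-20 + 15))² = (7 - 5)² = 2² = 4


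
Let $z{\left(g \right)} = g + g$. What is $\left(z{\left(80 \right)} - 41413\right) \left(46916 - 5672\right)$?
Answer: $-1701438732$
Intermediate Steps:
$z{\left(g \right)} = 2 g$
$\left(z{\left(80 \right)} - 41413\right) \left(46916 - 5672\right) = \left(2 \cdot 80 - 41413\right) \left(46916 - 5672\right) = \left(160 - 41413\right) 41244 = \left(-41253\right) 41244 = -1701438732$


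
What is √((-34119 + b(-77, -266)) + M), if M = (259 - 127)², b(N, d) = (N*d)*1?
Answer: √3787 ≈ 61.539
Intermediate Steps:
b(N, d) = N*d
M = 17424 (M = 132² = 17424)
√((-34119 + b(-77, -266)) + M) = √((-34119 - 77*(-266)) + 17424) = √((-34119 + 20482) + 17424) = √(-13637 + 17424) = √3787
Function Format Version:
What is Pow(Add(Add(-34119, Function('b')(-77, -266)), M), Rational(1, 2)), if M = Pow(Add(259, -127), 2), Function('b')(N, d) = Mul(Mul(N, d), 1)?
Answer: Pow(3787, Rational(1, 2)) ≈ 61.539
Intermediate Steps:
Function('b')(N, d) = Mul(N, d)
M = 17424 (M = Pow(132, 2) = 17424)
Pow(Add(Add(-34119, Function('b')(-77, -266)), M), Rational(1, 2)) = Pow(Add(Add(-34119, Mul(-77, -266)), 17424), Rational(1, 2)) = Pow(Add(Add(-34119, 20482), 17424), Rational(1, 2)) = Pow(Add(-13637, 17424), Rational(1, 2)) = Pow(3787, Rational(1, 2))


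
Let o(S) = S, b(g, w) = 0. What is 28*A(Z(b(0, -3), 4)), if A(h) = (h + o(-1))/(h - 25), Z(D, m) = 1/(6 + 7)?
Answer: 28/27 ≈ 1.0370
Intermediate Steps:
Z(D, m) = 1/13
A(h) = (-1 + h)/(-25 + h) (A(h) = (h - 1)/(h - 25) = (-1 + h)/(-25 + h))
28*A(Z(b(0, -3), 4)) = 28*((-1 + 1/13)/(-25 + 1/13)) = 28*(-12/13/(-324/13)) = 28*(-13/324*(-12/13)) = 28*(1/27) = 28/27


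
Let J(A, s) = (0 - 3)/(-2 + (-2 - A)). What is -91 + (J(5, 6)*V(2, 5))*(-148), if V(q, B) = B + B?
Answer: -1753/3 ≈ -584.33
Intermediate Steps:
V(q, B) = 2*B
J(A, s) = -3/(-4 - A)
-91 + (J(5, 6)*V(2, 5))*(-148) = -91 + ((3/(4 + 5))*(2*5))*(-148) = -91 + ((3/9)*10)*(-148) = -91 + ((3*(⅑))*10)*(-148) = -91 + ((⅓)*10)*(-148) = -91 + (10/3)*(-148) = -91 - 1480/3 = -1753/3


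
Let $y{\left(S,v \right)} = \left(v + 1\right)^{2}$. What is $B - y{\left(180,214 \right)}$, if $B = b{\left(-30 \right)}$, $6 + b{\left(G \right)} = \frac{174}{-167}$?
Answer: $- \frac{7720751}{167} \approx -46232.0$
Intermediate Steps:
$y{\left(S,v \right)} = \left(1 + v\right)^{2}$
$b{\left(G \right)} = - \frac{1176}{167}$ ($b{\left(G \right)} = -6 + \frac{174}{-167} = -6 + 174 \left(- \frac{1}{167}\right) = -6 - \frac{174}{167} = - \frac{1176}{167}$)
$B = - \frac{1176}{167} \approx -7.0419$
$B - y{\left(180,214 \right)} = - \frac{1176}{167} - \left(1 + 214\right)^{2} = - \frac{1176}{167} - 215^{2} = - \frac{1176}{167} - 46225 = - \frac{7720751}{167}$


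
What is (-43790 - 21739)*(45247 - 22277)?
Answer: -1505201130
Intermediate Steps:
(-43790 - 21739)*(45247 - 22277) = -65529*22970 = -1505201130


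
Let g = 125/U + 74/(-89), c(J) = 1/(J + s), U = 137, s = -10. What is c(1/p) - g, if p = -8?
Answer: -177491/987633 ≈ -0.17971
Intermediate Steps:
c(J) = 1/(-10 + J) (c(J) = 1/(J - 10) = 1/(-10 + J))
g = 987/12193 (g = 125/137 + 74/(-89) = 125*(1/137) + 74*(-1/89) = 125/137 - 74/89 = 987/12193 ≈ 0.080948)
c(1/p) - g = 1/(-10 + 1/(-8)) - 1*987/12193 = 1/(-10 - 1/8) - 987/12193 = 1/(-81/8) - 987/12193 = -8/81 - 987/12193 = -177491/987633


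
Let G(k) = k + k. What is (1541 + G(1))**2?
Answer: 2380849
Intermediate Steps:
G(k) = 2*k
(1541 + G(1))**2 = (1541 + 2*1)**2 = (1541 + 2)**2 = 1543**2 = 2380849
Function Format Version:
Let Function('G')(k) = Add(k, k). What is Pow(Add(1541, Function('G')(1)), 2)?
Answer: 2380849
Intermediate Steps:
Function('G')(k) = Mul(2, k)
Pow(Add(1541, Function('G')(1)), 2) = Pow(Add(1541, Mul(2, 1)), 2) = Pow(Add(1541, 2), 2) = Pow(1543, 2) = 2380849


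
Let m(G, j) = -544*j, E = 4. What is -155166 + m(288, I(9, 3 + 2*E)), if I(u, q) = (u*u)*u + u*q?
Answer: -605598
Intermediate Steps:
I(u, q) = u³ + q*u (I(u, q) = u²*u + q*u = u³ + q*u)
-155166 + m(288, I(9, 3 + 2*E)) = -155166 - 4896*((3 + 2*4) + 9²) = -155166 - 4896*((3 + 8) + 81) = -155166 - 4896*(11 + 81) = -155166 - 4896*92 = -155166 - 544*828 = -155166 - 450432 = -605598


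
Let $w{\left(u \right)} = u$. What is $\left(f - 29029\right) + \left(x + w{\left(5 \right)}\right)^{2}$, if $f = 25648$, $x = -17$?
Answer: $-3237$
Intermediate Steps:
$\left(f - 29029\right) + \left(x + w{\left(5 \right)}\right)^{2} = \left(25648 - 29029\right) + \left(-17 + 5\right)^{2} = -3381 + \left(-12\right)^{2} = -3381 + 144 = -3237$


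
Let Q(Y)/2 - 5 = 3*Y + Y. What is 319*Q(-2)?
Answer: -1914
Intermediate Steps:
Q(Y) = 10 + 8*Y (Q(Y) = 10 + 2*(3*Y + Y) = 10 + 2*(4*Y) = 10 + 8*Y)
319*Q(-2) = 319*(10 + 8*(-2)) = 319*(10 - 16) = 319*(-6) = -1914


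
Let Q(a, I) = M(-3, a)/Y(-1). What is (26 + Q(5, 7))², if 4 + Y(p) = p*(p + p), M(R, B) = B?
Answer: 2209/4 ≈ 552.25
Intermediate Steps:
Y(p) = -4 + 2*p² (Y(p) = -4 + p*(p + p) = -4 + p*(2*p) = -4 + 2*p²)
Q(a, I) = -a/2 (Q(a, I) = a/(-4 + 2*(-1)²) = a/(-4 + 2*1) = a/(-4 + 2) = a/(-2) = a*(-½) = -a/2)
(26 + Q(5, 7))² = (26 - ½*5)² = (26 - 5/2)² = (47/2)² = 2209/4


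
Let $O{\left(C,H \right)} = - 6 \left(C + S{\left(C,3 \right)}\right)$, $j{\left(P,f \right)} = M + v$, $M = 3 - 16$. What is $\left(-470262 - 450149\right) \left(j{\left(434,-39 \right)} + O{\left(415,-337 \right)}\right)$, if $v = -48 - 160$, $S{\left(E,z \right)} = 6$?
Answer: $2528369017$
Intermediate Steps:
$v = -208$ ($v = -48 - 160 = -208$)
$M = -13$ ($M = 3 - 16 = -13$)
$j{\left(P,f \right)} = -221$ ($j{\left(P,f \right)} = -13 - 208 = -221$)
$O{\left(C,H \right)} = -36 - 6 C$ ($O{\left(C,H \right)} = - 6 \left(C + 6\right) = - 6 \left(6 + C\right) = -36 - 6 C$)
$\left(-470262 - 450149\right) \left(j{\left(434,-39 \right)} + O{\left(415,-337 \right)}\right) = \left(-470262 - 450149\right) \left(-221 - 2526\right) = - 920411 \left(-221 - 2526\right) = \left(-920411\right) \left(-2747\right) = 2528369017$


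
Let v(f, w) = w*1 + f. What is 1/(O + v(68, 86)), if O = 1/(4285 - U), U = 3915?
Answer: 370/56981 ≈ 0.0064934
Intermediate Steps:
v(f, w) = f + w (v(f, w) = w + f = f + w)
O = 1/370 (O = 1/(4285 - 1*3915) = 1/(4285 - 3915) = 1/370 ≈ 0.0027027)
1/(O + v(68, 86)) = 1/(1/370 + (68 + 86)) = 1/(1/370 + 154) = 1/(56981/370) = 370/56981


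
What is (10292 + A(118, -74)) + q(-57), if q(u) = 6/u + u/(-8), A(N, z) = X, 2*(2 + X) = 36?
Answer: 1567883/152 ≈ 10315.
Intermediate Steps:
X = 16 (X = -2 + (½)*36 = -2 + 18 = 16)
A(N, z) = 16
q(u) = 6/u - u/8 (q(u) = 6/u + u*(-⅛) = 6/u - u/8)
(10292 + A(118, -74)) + q(-57) = (10292 + 16) + (6/(-57) - ⅛*(-57)) = 10308 + (6*(-1/57) + 57/8) = 10308 + (-2/19 + 57/8) = 10308 + 1067/152 = 1567883/152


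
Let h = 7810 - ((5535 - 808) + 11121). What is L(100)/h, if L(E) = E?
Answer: -50/4019 ≈ -0.012441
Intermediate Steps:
h = -8038 (h = 7810 - (4727 + 11121) = 7810 - 1*15848 = 7810 - 15848 = -8038)
L(100)/h = 100/(-8038) = 100*(-1/8038) = -50/4019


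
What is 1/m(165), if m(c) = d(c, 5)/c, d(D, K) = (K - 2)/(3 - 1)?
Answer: 110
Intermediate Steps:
d(D, K) = -1 + K/2 (d(D, K) = (-2 + K)/2 = (-2 + K)*(½) = -1 + K/2)
m(c) = 3/(2*c) (m(c) = (-1 + (½)*5)/c = (-1 + 5/2)/c = 3/(2*c))
1/m(165) = 1/((3/2)/165) = 1/((3/2)*(1/165)) = 1/(1/110) = 110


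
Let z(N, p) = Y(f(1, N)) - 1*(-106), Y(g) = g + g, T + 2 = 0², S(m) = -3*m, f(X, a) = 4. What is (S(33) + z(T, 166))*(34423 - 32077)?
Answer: 35190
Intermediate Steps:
T = -2 (T = -2 + 0² = -2 + 0 = -2)
Y(g) = 2*g
z(N, p) = 114 (z(N, p) = 2*4 - 1*(-106) = 8 + 106 = 114)
(S(33) + z(T, 166))*(34423 - 32077) = (-3*33 + 114)*(34423 - 32077) = (-99 + 114)*2346 = 15*2346 = 35190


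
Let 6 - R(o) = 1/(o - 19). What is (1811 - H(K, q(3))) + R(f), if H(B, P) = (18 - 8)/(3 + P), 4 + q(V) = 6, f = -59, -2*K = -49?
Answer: 141571/78 ≈ 1815.0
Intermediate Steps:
K = 49/2 (K = -½*(-49) = 49/2 ≈ 24.500)
q(V) = 2 (q(V) = -4 + 6 = 2)
R(o) = 6 - 1/(-19 + o) (R(o) = 6 - 1/(o - 19) = 6 - 1/(-19 + o))
H(B, P) = 10/(3 + P)
(1811 - H(K, q(3))) + R(f) = (1811 - 10/(3 + 2)) + (-115 + 6*(-59))/(-19 - 59) = (1811 - 10/5) + (-115 - 354)/(-78) = (1811 - 10/5) - 1/78*(-469) = (1811 - 1*2) + 469/78 = (1811 - 2) + 469/78 = 1809 + 469/78 = 141571/78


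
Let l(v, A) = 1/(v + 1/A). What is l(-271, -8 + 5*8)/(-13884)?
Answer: 8/30097041 ≈ 2.6581e-7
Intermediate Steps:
l(-271, -8 + 5*8)/(-13884) = ((-8 + 5*8)/(1 + (-8 + 5*8)*(-271)))/(-13884) = ((-8 + 40)/(1 + (-8 + 40)*(-271)))*(-1/13884) = (32/(1 + 32*(-271)))*(-1/13884) = (32/(1 - 8672))*(-1/13884) = (32/(-8671))*(-1/13884) = (32*(-1/8671))*(-1/13884) = -32/8671*(-1/13884) = 8/30097041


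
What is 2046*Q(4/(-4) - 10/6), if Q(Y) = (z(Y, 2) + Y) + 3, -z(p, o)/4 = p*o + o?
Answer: 27962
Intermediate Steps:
z(p, o) = -4*o - 4*o*p (z(p, o) = -4*(p*o + o) = -4*(o*p + o) = -4*(o + o*p) = -4*o - 4*o*p)
Q(Y) = -5 - 7*Y (Q(Y) = (-4*2*(1 + Y) + Y) + 3 = ((-8 - 8*Y) + Y) + 3 = (-8 - 7*Y) + 3 = -5 - 7*Y)
2046*Q(4/(-4) - 10/6) = 2046*(-5 - 7*(4/(-4) - 10/6)) = 2046*(-5 - 7*(4*(-¼) - 10*⅙)) = 2046*(-5 - 7*(-1 - 5/3)) = 2046*(-5 - 7*(-8/3)) = 2046*(-5 + 56/3) = 2046*(41/3) = 27962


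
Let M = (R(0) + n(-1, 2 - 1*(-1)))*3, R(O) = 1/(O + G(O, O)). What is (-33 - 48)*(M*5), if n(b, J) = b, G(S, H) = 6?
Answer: 2025/2 ≈ 1012.5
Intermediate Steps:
R(O) = 1/(6 + O) (R(O) = 1/(O + 6) = 1/(6 + O))
M = -5/2 (M = (1/(6 + 0) - 1)*3 = (1/6 - 1)*3 = (⅙ - 1)*3 = -⅚*3 = -5/2 ≈ -2.5000)
(-33 - 48)*(M*5) = (-33 - 48)*(-5/2*5) = -81*(-25/2) = 2025/2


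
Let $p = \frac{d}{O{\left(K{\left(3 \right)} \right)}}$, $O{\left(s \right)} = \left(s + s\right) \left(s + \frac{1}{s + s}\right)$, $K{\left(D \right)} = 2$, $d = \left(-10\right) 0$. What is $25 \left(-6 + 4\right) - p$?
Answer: $-50$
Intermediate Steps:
$d = 0$
$O{\left(s \right)} = 2 s \left(s + \frac{1}{2 s}\right)$
$p = 0$ ($p = \frac{0}{1 + 2 \cdot 2^{2}} = \frac{0}{1 + 2 \cdot 4} = \frac{0}{1 + 8} = \frac{0}{9} = 0 \cdot \frac{1}{9} = 0$)
$25 \left(-6 + 4\right) - p = 25 \left(-6 + 4\right) - 0 = 25 \left(-2\right) + 0 = -50 + 0 = -50$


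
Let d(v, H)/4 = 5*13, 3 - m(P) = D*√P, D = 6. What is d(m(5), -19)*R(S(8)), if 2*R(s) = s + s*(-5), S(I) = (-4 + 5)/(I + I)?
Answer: -65/2 ≈ -32.500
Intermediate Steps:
S(I) = 1/(2*I)
m(P) = 3 - 6*√P
d(v, H) = 260 (d(v, H) = 4*(5*13) = 4*65 = 260)
R(s) = -2*s (R(s) = (s + s*(-5))/2 = (s - 5*s)/2 = (-4*s)/2 = -2*s)
d(m(5), -19)*R(S(8)) = 260*(-1/8) = 260*(-2*1/16) = 260*(-⅛) = -65/2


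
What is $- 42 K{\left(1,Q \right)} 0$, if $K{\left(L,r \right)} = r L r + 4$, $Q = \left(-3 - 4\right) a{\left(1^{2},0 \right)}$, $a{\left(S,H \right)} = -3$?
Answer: $0$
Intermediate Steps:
$Q = 21$ ($Q = \left(-3 - 4\right) \left(-3\right) = \left(-7\right) \left(-3\right) = 21$)
$K{\left(L,r \right)} = 4 + L r^{2}$ ($K{\left(L,r \right)} = L r r + 4 = L r^{2} + 4 = 4 + L r^{2}$)
$- 42 K{\left(1,Q \right)} 0 = - 42 \left(4 + 1 \cdot 21^{2}\right) 0 = - 42 \left(4 + 1 \cdot 441\right) 0 = - 42 \left(4 + 441\right) 0 = \left(-42\right) 445 \cdot 0 = \left(-18690\right) 0 = 0$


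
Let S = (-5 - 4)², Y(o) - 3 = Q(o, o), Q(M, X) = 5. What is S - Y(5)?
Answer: 73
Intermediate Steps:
Y(o) = 8 (Y(o) = 3 + 5 = 8)
S = 81 (S = (-9)² = 81)
S - Y(5) = 81 - 1*8 = 81 - 8 = 73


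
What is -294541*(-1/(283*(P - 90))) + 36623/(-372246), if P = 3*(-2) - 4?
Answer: -55339069993/5267280900 ≈ -10.506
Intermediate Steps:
P = -10 (P = -6 - 4 = -10)
-294541*(-1/(283*(P - 90))) + 36623/(-372246) = -294541*(-1/(283*(-10 - 90))) + 36623/(-372246) = -294541/((-283*(-100))) + 36623*(-1/372246) = -294541/28300 - 36623/372246 = -55339069993/5267280900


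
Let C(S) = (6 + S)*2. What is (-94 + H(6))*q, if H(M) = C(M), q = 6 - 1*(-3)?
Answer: -630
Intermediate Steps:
q = 9 (q = 6 + 3 = 9)
C(S) = 12 + 2*S
H(M) = 12 + 2*M
(-94 + H(6))*q = (-94 + (12 + 2*6))*9 = (-94 + (12 + 12))*9 = (-94 + 24)*9 = -70*9 = -630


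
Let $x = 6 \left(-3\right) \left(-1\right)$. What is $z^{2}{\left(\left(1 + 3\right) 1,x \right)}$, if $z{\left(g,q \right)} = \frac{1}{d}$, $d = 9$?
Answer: $\frac{1}{81} \approx 0.012346$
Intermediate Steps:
$x = 18$ ($x = \left(-18\right) \left(-1\right) = 18$)
$z{\left(g,q \right)} = \frac{1}{9}$
$z^{2}{\left(\left(1 + 3\right) 1,x \right)} = \left(\frac{1}{9}\right)^{2} = \frac{1}{81}$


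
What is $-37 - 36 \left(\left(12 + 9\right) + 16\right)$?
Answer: $-1369$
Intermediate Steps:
$-37 - 36 \left(\left(12 + 9\right) + 16\right) = -37 - 36 \left(21 + 16\right) = -37 - 1332 = -1369$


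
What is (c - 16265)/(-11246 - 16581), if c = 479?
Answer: 15786/27827 ≈ 0.56729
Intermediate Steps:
(c - 16265)/(-11246 - 16581) = (479 - 16265)/(-11246 - 16581) = -15786/(-27827) = -15786*(-1/27827) = 15786/27827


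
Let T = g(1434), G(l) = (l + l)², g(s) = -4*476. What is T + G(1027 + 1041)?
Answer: 17104592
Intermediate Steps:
g(s) = -1904
G(l) = 4*l² (G(l) = (2*l)² = 4*l²)
T = -1904
T + G(1027 + 1041) = -1904 + 4*(1027 + 1041)² = -1904 + 4*2068² = -1904 + 4*4276624 = -1904 + 17106496 = 17104592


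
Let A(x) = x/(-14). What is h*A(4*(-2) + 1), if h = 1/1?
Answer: ½ ≈ 0.50000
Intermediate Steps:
h = 1
A(x) = -x/14 (A(x) = x*(-1/14) = -x/14)
h*A(4*(-2) + 1) = 1*(-(4*(-2) + 1)/14) = 1*(-(-8 + 1)/14) = 1*(-1/14*(-7)) = 1*(½) = ½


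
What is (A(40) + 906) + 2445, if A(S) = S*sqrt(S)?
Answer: 3351 + 80*sqrt(10) ≈ 3604.0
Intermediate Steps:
A(S) = S**(3/2)
(A(40) + 906) + 2445 = (40**(3/2) + 906) + 2445 = (80*sqrt(10) + 906) + 2445 = (906 + 80*sqrt(10)) + 2445 = 3351 + 80*sqrt(10)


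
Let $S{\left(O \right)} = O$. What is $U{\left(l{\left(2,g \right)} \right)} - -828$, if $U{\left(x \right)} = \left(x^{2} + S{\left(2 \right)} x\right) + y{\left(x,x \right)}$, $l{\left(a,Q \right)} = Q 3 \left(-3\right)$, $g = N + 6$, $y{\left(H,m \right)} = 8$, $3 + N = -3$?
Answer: $836$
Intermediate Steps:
$N = -6$ ($N = -3 - 3 = -6$)
$g = 0$ ($g = -6 + 6 = 0$)
$l{\left(a,Q \right)} = - 9 Q$ ($l{\left(a,Q \right)} = 3 Q \left(-3\right) = - 9 Q$)
$U{\left(x \right)} = 8 + x^{2} + 2 x$ ($U{\left(x \right)} = \left(x^{2} + 2 x\right) + 8 = 8 + x^{2} + 2 x$)
$U{\left(l{\left(2,g \right)} \right)} - -828 = \left(8 + \left(\left(-9\right) 0\right)^{2} + 2 \left(\left(-9\right) 0\right)\right) - -828 = \left(8 + 0^{2} + 2 \cdot 0\right) + 828 = \left(8 + 0 + 0\right) + 828 = 8 + 828 = 836$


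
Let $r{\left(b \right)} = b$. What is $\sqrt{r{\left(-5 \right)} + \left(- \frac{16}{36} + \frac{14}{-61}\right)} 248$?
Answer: $\frac{248 i \sqrt{190015}}{183} \approx 590.74 i$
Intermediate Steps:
$\sqrt{r{\left(-5 \right)} + \left(- \frac{16}{36} + \frac{14}{-61}\right)} 248 = \sqrt{-5 + \left(- \frac{16}{36} + \frac{14}{-61}\right)} 248 = \sqrt{-5 + \left(\left(-16\right) \frac{1}{36} + 14 \left(- \frac{1}{61}\right)\right)} 248 = \sqrt{-5 - \frac{370}{549}} \cdot 248 = \sqrt{- \frac{3115}{549}} \cdot 248 = \frac{i \sqrt{190015}}{183} \cdot 248 = \frac{248 i \sqrt{190015}}{183}$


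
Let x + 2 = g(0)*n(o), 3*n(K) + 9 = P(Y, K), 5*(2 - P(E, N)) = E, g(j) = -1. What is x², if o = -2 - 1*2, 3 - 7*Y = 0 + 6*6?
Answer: 4/11025 ≈ 0.00036281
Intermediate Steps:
Y = -33/7 (Y = 3/7 - (0 + 6*6)/7 = 3/7 - (0 + 36)/7 = 3/7 - ⅐*36 = 3/7 - 36/7 = -33/7 ≈ -4.7143)
o = -4 (o = -2 - 2 = -4)
P(E, N) = 2 - E/5
n(K) = -212/105 (n(K) = -3 + (2 - ⅕*(-33/7))/3 = -3 + (2 + 33/35)/3 = -3 + (⅓)*(103/35) = -3 + 103/105 = -212/105)
x = 2/105 (x = -2 - 1*(-212/105) = -2 + 212/105 = 2/105 ≈ 0.019048)
x² = (2/105)² = 4/11025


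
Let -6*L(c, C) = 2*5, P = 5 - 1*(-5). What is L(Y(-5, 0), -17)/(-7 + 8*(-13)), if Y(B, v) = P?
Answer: 5/333 ≈ 0.015015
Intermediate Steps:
P = 10 (P = 5 + 5 = 10)
Y(B, v) = 10
L(c, C) = -5/3
L(Y(-5, 0), -17)/(-7 + 8*(-13)) = -5/(3*(-7 + 8*(-13))) = -5/(3*(-7 - 104)) = -5/3/(-111) = -5/3*(-1/111) = 5/333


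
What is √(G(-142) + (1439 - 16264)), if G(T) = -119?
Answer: 4*I*√934 ≈ 122.25*I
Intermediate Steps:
√(G(-142) + (1439 - 16264)) = √(-119 + (1439 - 16264)) = √(-119 - 14825) = √(-14944) = 4*I*√934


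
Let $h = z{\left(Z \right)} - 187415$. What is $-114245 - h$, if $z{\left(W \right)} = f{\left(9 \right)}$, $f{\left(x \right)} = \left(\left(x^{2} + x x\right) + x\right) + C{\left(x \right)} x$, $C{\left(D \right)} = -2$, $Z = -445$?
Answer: $73017$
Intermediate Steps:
$f{\left(x \right)} = - x + 2 x^{2}$ ($f{\left(x \right)} = \left(\left(x^{2} + x x\right) + x\right) - 2 x = \left(\left(x^{2} + x^{2}\right) + x\right) - 2 x = \left(2 x^{2} + x\right) - 2 x = \left(x + 2 x^{2}\right) - 2 x = - x + 2 x^{2}$)
$z{\left(W \right)} = 153$ ($z{\left(W \right)} = 9 \left(-1 + 2 \cdot 9\right) = 9 \left(-1 + 18\right) = 9 \cdot 17 = 153$)
$h = -187262$ ($h = 153 - 187415 = -187262$)
$-114245 - h = -114245 - -187262 = -114245 + 187262 = 73017$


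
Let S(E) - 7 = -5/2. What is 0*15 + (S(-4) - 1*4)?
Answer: 1/2 ≈ 0.50000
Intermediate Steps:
S(E) = 9/2 (S(E) = 7 - 5/2 = 9/2)
0*15 + (S(-4) - 1*4) = 0*15 + (9/2 - 1*4) = 0 + (9/2 - 4) = 0 + 1/2 = 1/2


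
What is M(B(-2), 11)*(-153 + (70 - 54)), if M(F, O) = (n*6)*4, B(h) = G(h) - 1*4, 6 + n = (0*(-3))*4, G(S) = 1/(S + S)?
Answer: 19728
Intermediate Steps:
G(S) = 1/(2*S)
n = -6 (n = -6 + (0*(-3))*4 = -6 + 0*4 = -6 + 0 = -6)
B(h) = -4 + 1/(2*h) (B(h) = 1/(2*h) - 1*4 = 1/(2*h) - 4 = -4 + 1/(2*h))
M(F, O) = -144 (M(F, O) = -6*6*4 = -36*4 = -144)
M(B(-2), 11)*(-153 + (70 - 54)) = -144*(-153 + (70 - 54)) = -144*(-153 + 16) = -144*(-137) = 19728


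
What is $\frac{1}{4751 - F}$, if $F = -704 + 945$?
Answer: $\frac{1}{4510} \approx 0.00022173$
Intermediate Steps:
$F = 241$
$\frac{1}{4751 - F} = \frac{1}{4751 - 241} = \frac{1}{4510}$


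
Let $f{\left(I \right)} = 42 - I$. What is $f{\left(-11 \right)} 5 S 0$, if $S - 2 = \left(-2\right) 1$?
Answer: $0$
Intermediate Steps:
$S = 0$ ($S = 2 - 2 = 0$)
$f{\left(-11 \right)} 5 S 0 = \left(42 - -11\right) 5 \cdot 0 \cdot 0 = \left(42 + 11\right) 0 \cdot 0 = 53 \cdot 0 = 0$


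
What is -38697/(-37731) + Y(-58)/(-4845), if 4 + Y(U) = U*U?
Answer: 1349129/4062371 ≈ 0.33210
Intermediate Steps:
Y(U) = -4 + U² (Y(U) = -4 + U*U = -4 + U²)
-38697/(-37731) + Y(-58)/(-4845) = -38697/(-37731) + (-4 + (-58)²)/(-4845) = -38697*(-1/37731) + (-4 + 3364)*(-1/4845) = 12899/12577 + 3360*(-1/4845) = 12899/12577 - 224/323 = 1349129/4062371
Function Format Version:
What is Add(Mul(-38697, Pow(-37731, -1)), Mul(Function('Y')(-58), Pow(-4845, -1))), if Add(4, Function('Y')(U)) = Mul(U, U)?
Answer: Rational(1349129, 4062371) ≈ 0.33210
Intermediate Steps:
Function('Y')(U) = Add(-4, Pow(U, 2)) (Function('Y')(U) = Add(-4, Mul(U, U)) = Add(-4, Pow(U, 2)))
Add(Mul(-38697, Pow(-37731, -1)), Mul(Function('Y')(-58), Pow(-4845, -1))) = Add(Mul(-38697, Pow(-37731, -1)), Mul(Add(-4, Pow(-58, 2)), Pow(-4845, -1))) = Add(Mul(-38697, Rational(-1, 37731)), Mul(Add(-4, 3364), Rational(-1, 4845))) = Add(Rational(12899, 12577), Mul(3360, Rational(-1, 4845))) = Add(Rational(12899, 12577), Rational(-224, 323)) = Rational(1349129, 4062371)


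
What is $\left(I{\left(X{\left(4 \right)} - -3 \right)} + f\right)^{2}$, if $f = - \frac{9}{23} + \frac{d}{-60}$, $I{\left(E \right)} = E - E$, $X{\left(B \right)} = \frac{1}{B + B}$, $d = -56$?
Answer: $\frac{34969}{119025} \approx 0.2938$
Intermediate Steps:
$X{\left(B \right)} = \frac{1}{2 B}$
$I{\left(E \right)} = 0$
$f = \frac{187}{345}$ ($f = - \frac{9}{23} - \frac{56}{-60} = \left(-9\right) \frac{1}{23} - - \frac{14}{15} = - \frac{9}{23} + \frac{14}{15} = \frac{187}{345} \approx 0.54203$)
$\left(I{\left(X{\left(4 \right)} - -3 \right)} + f\right)^{2} = \left(0 + \frac{187}{345}\right)^{2} = \left(\frac{187}{345}\right)^{2} = \frac{34969}{119025}$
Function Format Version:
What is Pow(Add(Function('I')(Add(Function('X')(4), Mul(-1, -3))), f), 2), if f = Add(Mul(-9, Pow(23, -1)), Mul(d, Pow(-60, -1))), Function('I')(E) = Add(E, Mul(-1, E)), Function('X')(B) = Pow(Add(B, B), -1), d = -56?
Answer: Rational(34969, 119025) ≈ 0.29380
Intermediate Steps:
Function('X')(B) = Mul(Rational(1, 2), Pow(B, -1)) (Function('X')(B) = Pow(Mul(2, B), -1) = Mul(Rational(1, 2), Pow(B, -1)))
Function('I')(E) = 0
f = Rational(187, 345) (f = Add(Mul(-9, Pow(23, -1)), Mul(-56, Pow(-60, -1))) = Add(Mul(-9, Rational(1, 23)), Mul(-56, Rational(-1, 60))) = Add(Rational(-9, 23), Rational(14, 15)) = Rational(187, 345) ≈ 0.54203)
Pow(Add(Function('I')(Add(Function('X')(4), Mul(-1, -3))), f), 2) = Pow(Add(0, Rational(187, 345)), 2) = Pow(Rational(187, 345), 2) = Rational(34969, 119025)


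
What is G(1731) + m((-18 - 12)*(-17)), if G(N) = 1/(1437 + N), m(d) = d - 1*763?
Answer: -801503/3168 ≈ -253.00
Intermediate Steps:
m(d) = -763 + d (m(d) = d - 763 = -763 + d)
G(1731) + m((-18 - 12)*(-17)) = 1/(1437 + 1731) + (-763 + (-18 - 12)*(-17)) = 1/3168 + (-763 - 30*(-17)) = 1/3168 + (-763 + 510) = 1/3168 - 253 = -801503/3168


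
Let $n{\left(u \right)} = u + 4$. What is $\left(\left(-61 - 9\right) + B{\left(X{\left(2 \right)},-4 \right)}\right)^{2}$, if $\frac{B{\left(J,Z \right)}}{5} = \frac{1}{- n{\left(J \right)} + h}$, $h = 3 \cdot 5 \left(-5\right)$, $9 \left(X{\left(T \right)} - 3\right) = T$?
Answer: $\frac{107516161}{21904} \approx 4908.5$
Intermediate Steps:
$n{\left(u \right)} = 4 + u$
$X{\left(T \right)} = 3 + \frac{T}{9}$
$h = -75$ ($h = 15 \left(-5\right) = -75$)
$B{\left(J,Z \right)} = \frac{5}{-79 - J}$ ($B{\left(J,Z \right)} = \frac{5}{- (4 + J) - 75} = \frac{5}{\left(-4 - J\right) - 75} = \frac{5}{-79 - J}$)
$\left(\left(-61 - 9\right) + B{\left(X{\left(2 \right)},-4 \right)}\right)^{2} = \left(\left(-61 - 9\right) - \frac{5}{79 + \left(3 + \frac{1}{9} \cdot 2\right)}\right)^{2} = \left(-70 - \frac{5}{79 + \left(3 + \frac{2}{9}\right)}\right)^{2} = \left(-70 - \frac{5}{79 + \frac{29}{9}}\right)^{2} = \left(-70 - \frac{5}{\frac{740}{9}}\right)^{2} = \left(-70 - \frac{9}{148}\right)^{2} = \left(- \frac{10369}{148}\right)^{2} = \frac{107516161}{21904}$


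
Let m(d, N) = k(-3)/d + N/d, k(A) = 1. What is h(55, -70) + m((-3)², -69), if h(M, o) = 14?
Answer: 58/9 ≈ 6.4444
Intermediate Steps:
m(d, N) = 1/d + N/d
h(55, -70) + m((-3)², -69) = 14 + (1 - 69)/((-3)²) = 14 - 68/9 = 58/9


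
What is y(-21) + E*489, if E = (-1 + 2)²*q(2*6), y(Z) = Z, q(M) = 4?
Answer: 1935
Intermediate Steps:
E = 4 (E = (-1 + 2)²*4 = 1²*4 = 1*4 = 4)
y(-21) + E*489 = -21 + 4*489 = -21 + 1956 = 1935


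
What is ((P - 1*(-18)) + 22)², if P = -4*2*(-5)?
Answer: 6400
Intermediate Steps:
P = 40 (P = -8*(-5) = 40)
((P - 1*(-18)) + 22)² = ((40 - 1*(-18)) + 22)² = ((40 + 18) + 22)² = (58 + 22)² = 80² = 6400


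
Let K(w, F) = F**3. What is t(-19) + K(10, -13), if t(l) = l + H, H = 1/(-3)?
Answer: -6649/3 ≈ -2216.3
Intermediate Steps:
H = -1/3 ≈ -0.33333
t(l) = -1/3 + l (t(l) = l - 1/3 = -1/3 + l)
t(-19) + K(10, -13) = (-1/3 - 19) + (-13)**3 = -58/3 - 2197 = -6649/3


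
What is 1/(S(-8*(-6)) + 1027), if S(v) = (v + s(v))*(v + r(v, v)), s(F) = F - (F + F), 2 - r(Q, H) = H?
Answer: 1/1027 ≈ 0.00097371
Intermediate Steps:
r(Q, H) = 2 - H
s(F) = -F (s(F) = F - 2*F = -F)
S(v) = 0 (S(v) = (v - v)*(v + (2 - v)) = 0*2 = 0)
1/(S(-8*(-6)) + 1027) = 1/(0 + 1027) = 1/1027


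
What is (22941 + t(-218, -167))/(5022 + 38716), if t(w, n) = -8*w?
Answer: 24685/43738 ≈ 0.56438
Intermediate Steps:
(22941 + t(-218, -167))/(5022 + 38716) = (22941 - 8*(-218))/(5022 + 38716) = (22941 + 1744)/43738 = 24685*(1/43738) = 24685/43738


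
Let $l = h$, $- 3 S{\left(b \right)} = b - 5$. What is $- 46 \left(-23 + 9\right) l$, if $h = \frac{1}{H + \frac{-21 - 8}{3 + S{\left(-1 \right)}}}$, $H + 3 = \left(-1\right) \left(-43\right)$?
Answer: $\frac{3220}{171} \approx 18.83$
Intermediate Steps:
$S{\left(b \right)} = \frac{5}{3} - \frac{b}{3}$ ($S{\left(b \right)} = - \frac{b - 5}{3} = - \frac{-5 + b}{3} = \frac{5}{3} - \frac{b}{3}$)
$H = 40$ ($H = -3 - -43 = -3 + 43 = 40$)
$h = \frac{5}{171}$ ($h = \frac{1}{40 + \frac{-21 - 8}{3 + \left(\frac{5}{3} - - \frac{1}{3}\right)}} = \frac{1}{40 - \frac{29}{3 + \left(\frac{5}{3} + \frac{1}{3}\right)}} = \frac{1}{40 - \frac{29}{3 + 2}} = \frac{1}{40 - \frac{29}{5}} = \frac{1}{\frac{171}{5}} = \frac{5}{171} \approx 0.02924$)
$l = \frac{5}{171} \approx 0.02924$
$- 46 \left(-23 + 9\right) l = - 46 \left(-23 + 9\right) \frac{5}{171} = \left(-46\right) \left(-14\right) \frac{5}{171} = 644 \cdot \frac{5}{171} = \frac{3220}{171}$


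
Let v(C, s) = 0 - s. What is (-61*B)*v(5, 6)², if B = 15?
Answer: -32940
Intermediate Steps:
v(C, s) = -s
(-61*B)*v(5, 6)² = (-61*15)*(-1*6)² = -915*(-6)² = -915*36 = -32940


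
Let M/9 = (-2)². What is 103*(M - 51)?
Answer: -1545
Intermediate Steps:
M = 36 (M = 9*(-2)² = 9*4 = 36)
103*(M - 51) = 103*(36 - 51) = 103*(-15) = -1545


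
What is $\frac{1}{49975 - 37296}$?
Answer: $\frac{1}{12679} \approx 7.8871 \cdot 10^{-5}$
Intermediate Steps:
$\frac{1}{49975 - 37296} = \frac{1}{12679}$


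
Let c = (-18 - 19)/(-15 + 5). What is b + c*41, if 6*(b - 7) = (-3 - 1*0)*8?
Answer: 1547/10 ≈ 154.70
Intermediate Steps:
b = 3 (b = 7 + ((-3 - 1*0)*8)/6 = 7 + ((-3 + 0)*8)/6 = 7 + (-3*8)/6 = 7 + (⅙)*(-24) = 7 - 4 = 3)
c = 37/10 (c = -37/(-10) = -37*(-⅒) = 37/10 ≈ 3.7000)
b + c*41 = 3 + (37/10)*41 = 3 + 1517/10 = 1547/10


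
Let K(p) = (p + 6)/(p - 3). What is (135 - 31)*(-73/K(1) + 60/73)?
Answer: 1152112/511 ≈ 2254.6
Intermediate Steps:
K(p) = (6 + p)/(-3 + p)
(135 - 31)*(-73/K(1) + 60/73) = (135 - 31)*(-73*(-3 + 1)/(6 + 1) + 60/73) = 104*(-73/(7/(-2)) + 60*(1/73)) = 104*(-73/((-1/2*7)) + 60/73) = 104*(-73/(-7/2) + 60/73) = 104*(-73*(-2/7) + 60/73) = 104*(146/7 + 60/73) = 104*(11078/511) = 1152112/511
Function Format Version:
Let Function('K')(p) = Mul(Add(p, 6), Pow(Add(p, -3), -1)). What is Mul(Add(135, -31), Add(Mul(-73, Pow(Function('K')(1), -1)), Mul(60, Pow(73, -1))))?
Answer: Rational(1152112, 511) ≈ 2254.6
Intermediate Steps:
Function('K')(p) = Mul(Pow(Add(-3, p), -1), Add(6, p)) (Function('K')(p) = Mul(Add(6, p), Pow(Add(-3, p), -1)) = Mul(Pow(Add(-3, p), -1), Add(6, p)))
Mul(Add(135, -31), Add(Mul(-73, Pow(Function('K')(1), -1)), Mul(60, Pow(73, -1)))) = Mul(Add(135, -31), Add(Mul(-73, Pow(Mul(Pow(Add(-3, 1), -1), Add(6, 1)), -1)), Mul(60, Pow(73, -1)))) = Mul(104, Add(Mul(-73, Pow(Mul(Pow(-2, -1), 7), -1)), Mul(60, Rational(1, 73)))) = Mul(104, Add(Mul(-73, Pow(Mul(Rational(-1, 2), 7), -1)), Rational(60, 73))) = Mul(104, Add(Mul(-73, Pow(Rational(-7, 2), -1)), Rational(60, 73))) = Mul(104, Add(Mul(-73, Rational(-2, 7)), Rational(60, 73))) = Mul(104, Add(Rational(146, 7), Rational(60, 73))) = Mul(104, Rational(11078, 511)) = Rational(1152112, 511)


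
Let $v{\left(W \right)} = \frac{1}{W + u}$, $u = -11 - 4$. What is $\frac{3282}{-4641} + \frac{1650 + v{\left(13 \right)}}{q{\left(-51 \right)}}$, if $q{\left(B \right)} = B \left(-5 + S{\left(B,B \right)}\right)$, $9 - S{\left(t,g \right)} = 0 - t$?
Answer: $- \frac{8299}{436254} \approx -0.019023$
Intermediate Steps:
$S{\left(t,g \right)} = 9 + t$ ($S{\left(t,g \right)} = 9 - \left(0 - t\right) = 9 - - t = 9 + t$)
$u = -15$ ($u = -11 - 4 = -15$)
$v{\left(W \right)} = \frac{1}{-15 + W}$ ($v{\left(W \right)} = \frac{1}{W - 15} = \frac{1}{-15 + W}$)
$q{\left(B \right)} = B \left(4 + B\right)$ ($q{\left(B \right)} = B \left(-5 + \left(9 + B\right)\right) = B \left(4 + B\right)$)
$\frac{3282}{-4641} + \frac{1650 + v{\left(13 \right)}}{q{\left(-51 \right)}} = \frac{3282}{-4641} + \frac{1650 + \frac{1}{-15 + 13}}{\left(-51\right) \left(4 - 51\right)} = 3282 \left(- \frac{1}{4641}\right) + \frac{1650 + \frac{1}{-2}}{\left(-51\right) \left(-47\right)} = - \frac{1094}{1547} + \frac{1650 - \frac{1}{2}}{2397} = - \frac{1094}{1547} + \frac{3299}{2} \cdot \frac{1}{2397} = - \frac{1094}{1547} + \frac{3299}{4794} = - \frac{8299}{436254}$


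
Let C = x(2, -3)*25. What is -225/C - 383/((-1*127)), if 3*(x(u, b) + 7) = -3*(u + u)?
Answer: 5356/1397 ≈ 3.8339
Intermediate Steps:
x(u, b) = -7 - 2*u (x(u, b) = -7 + (-3*(u + u))/3 = -7 + (-6*u)/3 = -7 - 2*u)
C = -275 (C = (-7 - 2*2)*25 = (-7 - 4)*25 = -11*25 = -275)
-225/C - 383/((-1*127)) = -225/(-275) - 383/((-1*127)) = -225*(-1/275) - 383/(-127) = 9/11 - 383*(-1/127) = 9/11 + 383/127 = 5356/1397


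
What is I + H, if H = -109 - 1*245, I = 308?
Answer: -46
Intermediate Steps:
H = -354 (H = -109 - 245 = -354)
I + H = 308 - 354 = -46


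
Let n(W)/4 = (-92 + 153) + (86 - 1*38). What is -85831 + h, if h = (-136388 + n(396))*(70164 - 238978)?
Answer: 22950515097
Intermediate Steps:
n(W) = 436 (n(W) = 4*((-92 + 153) + (86 - 1*38)) = 4*(61 + (86 - 38)) = 4*(61 + 48) = 4*109 = 436)
h = 22950600928 (h = (-136388 + 436)*(70164 - 238978) = -135952*(-168814) = 22950600928)
-85831 + h = -85831 + 22950600928 = 22950515097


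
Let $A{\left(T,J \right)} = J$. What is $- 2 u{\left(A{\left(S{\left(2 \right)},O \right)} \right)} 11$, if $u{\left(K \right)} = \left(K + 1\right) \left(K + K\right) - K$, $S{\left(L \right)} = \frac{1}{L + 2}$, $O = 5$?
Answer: $-1210$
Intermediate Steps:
$S{\left(L \right)} = \frac{1}{2 + L}$
$u{\left(K \right)} = - K + 2 K \left(1 + K\right)$ ($u{\left(K \right)} = \left(1 + K\right) 2 K - K = 2 K \left(1 + K\right) - K = - K + 2 K \left(1 + K\right)$)
$- 2 u{\left(A{\left(S{\left(2 \right)},O \right)} \right)} 11 = - 2 \cdot 5 \left(1 + 2 \cdot 5\right) 11 = - 2 \cdot 5 \left(1 + 10\right) 11 = - 2 \cdot 5 \cdot 11 \cdot 11 = \left(-2\right) 55 \cdot 11 = \left(-110\right) 11 = -1210$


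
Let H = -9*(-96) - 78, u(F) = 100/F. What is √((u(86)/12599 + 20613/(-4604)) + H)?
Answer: √657392125737066181/29002898 ≈ 27.956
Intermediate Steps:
H = 786 (H = 864 - 78 = 786)
√((u(86)/12599 + 20613/(-4604)) + H) = √(((100/86)/12599 + 20613/(-4604)) + 786) = √(((100*(1/86))*(1/12599) + 20613*(-1/4604)) + 786) = √(((50/43)*(1/12599) - 20613/4604) + 786) = √((50/541757 - 20613/4604) + 786) = √(-11167006841/2494249228 + 786) = √(1949312886367/2494249228) = √657392125737066181/29002898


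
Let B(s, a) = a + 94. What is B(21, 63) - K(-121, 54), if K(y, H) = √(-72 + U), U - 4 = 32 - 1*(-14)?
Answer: 157 - I*√22 ≈ 157.0 - 4.6904*I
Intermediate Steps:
B(s, a) = 94 + a
U = 50 (U = 4 + (32 - 1*(-14)) = 4 + (32 + 14) = 4 + 46 = 50)
K(y, H) = I*√22 (K(y, H) = √(-72 + 50) = √(-22) = I*√22)
B(21, 63) - K(-121, 54) = (94 + 63) - I*√22 = 157 - I*√22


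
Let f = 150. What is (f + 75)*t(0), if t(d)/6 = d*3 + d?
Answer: 0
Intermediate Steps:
t(d) = 24*d (t(d) = 6*(d*3 + d) = 6*(3*d + d) = 6*(4*d) = 24*d)
(f + 75)*t(0) = (150 + 75)*(24*0) = 225*0 = 0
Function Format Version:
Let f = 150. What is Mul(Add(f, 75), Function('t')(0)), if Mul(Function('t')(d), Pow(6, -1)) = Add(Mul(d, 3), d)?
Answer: 0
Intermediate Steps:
Function('t')(d) = Mul(24, d) (Function('t')(d) = Mul(6, Add(Mul(d, 3), d)) = Mul(6, Add(Mul(3, d), d)) = Mul(6, Mul(4, d)) = Mul(24, d))
Mul(Add(f, 75), Function('t')(0)) = Mul(Add(150, 75), Mul(24, 0)) = Mul(225, 0) = 0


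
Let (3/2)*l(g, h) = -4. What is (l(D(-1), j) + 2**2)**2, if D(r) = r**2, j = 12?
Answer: 16/9 ≈ 1.7778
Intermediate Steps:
l(g, h) = -8/3 (l(g, h) = (2/3)*(-4) = -8/3)
(l(D(-1), j) + 2**2)**2 = (-8/3 + 2**2)**2 = (-8/3 + 4)**2 = (4/3)**2 = 16/9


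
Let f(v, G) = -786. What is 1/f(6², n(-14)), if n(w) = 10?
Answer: -1/786 ≈ -0.0012723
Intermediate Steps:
1/f(6², n(-14)) = 1/(-786) = -1/786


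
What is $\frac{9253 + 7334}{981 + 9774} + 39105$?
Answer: $\frac{46732318}{1195} \approx 39107.0$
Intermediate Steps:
$\frac{9253 + 7334}{981 + 9774} + 39105 = \frac{16587}{10755} + 39105 = 16587 \cdot \frac{1}{10755} + 39105 = \frac{1843}{1195} + 39105 = \frac{46732318}{1195}$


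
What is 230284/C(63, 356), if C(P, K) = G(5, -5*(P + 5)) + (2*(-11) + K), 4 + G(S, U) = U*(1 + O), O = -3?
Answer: 115142/505 ≈ 228.00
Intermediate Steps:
G(S, U) = -4 - 2*U (G(S, U) = -4 + U*(1 - 3) = -4 + U*(-2) = -4 - 2*U)
C(P, K) = 24 + K + 10*P (C(P, K) = (-4 - (-10)*(P + 5)) + (2*(-11) + K) = (-4 - (-10)*(5 + P)) + (-22 + K) = (-4 - 2*(-25 - 5*P)) + (-22 + K) = (-4 + (50 + 10*P)) + (-22 + K) = (46 + 10*P) + (-22 + K) = 24 + K + 10*P)
230284/C(63, 356) = 230284/(24 + 356 + 10*63) = 230284/(24 + 356 + 630) = 230284/1010 = 230284*(1/1010) = 115142/505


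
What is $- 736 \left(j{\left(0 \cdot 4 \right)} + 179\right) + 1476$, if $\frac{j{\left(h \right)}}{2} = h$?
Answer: $-130268$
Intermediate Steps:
$j{\left(h \right)} = 2 h$
$- 736 \left(j{\left(0 \cdot 4 \right)} + 179\right) + 1476 = - 736 \left(2 \cdot 0 \cdot 4 + 179\right) + 1476 = - 736 \left(2 \cdot 0 + 179\right) + 1476 = - 736 \left(0 + 179\right) + 1476 = \left(-736\right) 179 + 1476 = -131744 + 1476 = -130268$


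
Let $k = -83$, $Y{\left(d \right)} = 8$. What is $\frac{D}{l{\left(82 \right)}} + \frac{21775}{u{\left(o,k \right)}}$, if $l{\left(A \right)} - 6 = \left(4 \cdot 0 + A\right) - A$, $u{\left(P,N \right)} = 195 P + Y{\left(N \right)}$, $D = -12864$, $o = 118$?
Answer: $- \frac{49328817}{23018} \approx -2143.1$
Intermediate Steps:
$u{\left(P,N \right)} = 8 + 195 P$ ($u{\left(P,N \right)} = 195 P + 8 = 8 + 195 P$)
$l{\left(A \right)} = 6$ ($l{\left(A \right)} = 6 + \left(\left(4 \cdot 0 + A\right) - A\right) = 6 + \left(\left(0 + A\right) - A\right) = 6 + \left(A - A\right) = 6 + 0 = 6$)
$\frac{D}{l{\left(82 \right)}} + \frac{21775}{u{\left(o,k \right)}} = - \frac{12864}{6} + \frac{21775}{8 + 195 \cdot 118} = \left(-12864\right) \frac{1}{6} + \frac{21775}{8 + 23010} = -2144 + \frac{21775}{23018} = - \frac{49328817}{23018}$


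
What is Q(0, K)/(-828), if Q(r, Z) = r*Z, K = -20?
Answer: 0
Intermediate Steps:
Q(r, Z) = Z*r
Q(0, K)/(-828) = -20*0/(-828) = 0*(-1/828) = 0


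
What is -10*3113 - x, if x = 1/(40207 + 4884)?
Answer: -1403682831/45091 ≈ -31130.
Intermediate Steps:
x = 1/45091 ≈ 2.2177e-5
-10*3113 - x = -10*3113 - 1*1/45091 = -31130 - 1/45091 = -1403682831/45091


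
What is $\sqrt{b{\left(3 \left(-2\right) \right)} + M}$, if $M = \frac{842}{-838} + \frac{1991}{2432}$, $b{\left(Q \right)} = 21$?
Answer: $\frac{5 \sqrt{13507922282}}{127376} \approx 4.5622$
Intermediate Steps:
$M = - \frac{189643}{1019008}$ ($M = 842 \left(- \frac{1}{838}\right) + 1991 \cdot \frac{1}{2432} = - \frac{421}{419} + \frac{1991}{2432} = - \frac{189643}{1019008} \approx -0.18611$)
$\sqrt{b{\left(3 \left(-2\right) \right)} + M} = \sqrt{21 - \frac{189643}{1019008}} = \sqrt{\frac{21209525}{1019008}} = \frac{5 \sqrt{13507922282}}{127376}$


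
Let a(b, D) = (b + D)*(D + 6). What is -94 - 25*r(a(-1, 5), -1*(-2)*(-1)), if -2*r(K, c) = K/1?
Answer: 456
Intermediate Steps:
a(b, D) = (6 + D)*(D + b) (a(b, D) = (D + b)*(6 + D) = (6 + D)*(D + b))
r(K, c) = -K/2 (r(K, c) = -K/(2*1) = -K/2)
-94 - 25*r(a(-1, 5), -1*(-2)*(-1)) = -94 - (-25)*(5² + 6*5 + 6*(-1) + 5*(-1))/2 = -94 - (-25)*(25 + 30 - 6 - 5)/2 = -94 - (-25)*44/2 = -94 - 25*(-22) = -94 + 550 = 456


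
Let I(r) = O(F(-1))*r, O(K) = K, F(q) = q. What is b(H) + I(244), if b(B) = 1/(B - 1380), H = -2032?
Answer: -832529/3412 ≈ -244.00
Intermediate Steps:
b(B) = 1/(-1380 + B)
I(r) = -r
b(H) + I(244) = 1/(-1380 - 2032) - 1*244 = 1/(-3412) - 244 = -1/3412 - 244 = -832529/3412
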